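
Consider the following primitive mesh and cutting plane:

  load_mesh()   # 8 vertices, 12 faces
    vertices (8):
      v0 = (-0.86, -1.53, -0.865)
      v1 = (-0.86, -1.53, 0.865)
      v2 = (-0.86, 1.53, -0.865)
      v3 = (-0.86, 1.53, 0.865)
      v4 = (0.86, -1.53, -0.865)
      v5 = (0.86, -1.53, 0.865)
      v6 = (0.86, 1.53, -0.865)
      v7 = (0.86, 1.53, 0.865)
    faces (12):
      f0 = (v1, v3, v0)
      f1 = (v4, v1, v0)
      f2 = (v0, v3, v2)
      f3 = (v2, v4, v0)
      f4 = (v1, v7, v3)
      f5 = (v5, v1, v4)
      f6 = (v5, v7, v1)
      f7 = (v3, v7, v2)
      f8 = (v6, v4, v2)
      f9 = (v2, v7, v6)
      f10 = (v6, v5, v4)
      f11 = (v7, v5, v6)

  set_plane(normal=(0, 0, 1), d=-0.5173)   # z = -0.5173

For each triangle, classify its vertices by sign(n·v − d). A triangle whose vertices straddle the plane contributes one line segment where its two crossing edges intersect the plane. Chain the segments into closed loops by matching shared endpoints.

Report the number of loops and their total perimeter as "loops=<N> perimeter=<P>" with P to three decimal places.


loops=1 perimeter=9.560

Straddling triangles (8 of 12):
  (v1,v3,v0) [++-] → (-0.86, -0.914993, -0.5173)–(-0.86, -1.53, -0.5173)  len=0.6150
  (v4,v1,v0) [-+-] → (0.51431, -1.53, -0.5173)–(-0.86, -1.53, -0.5173)  len=1.3743
  (v0,v3,v2) [-+-] → (-0.86, -0.914993, -0.5173)–(-0.86, 1.53, -0.5173)  len=2.4450
  (v5,v1,v4) [++-] → (0.51431, -1.53, -0.5173)–(0.86, -1.53, -0.5173)  len=0.3457
  (v3,v7,v2) [++-] → (-0.51431, 1.53, -0.5173)–(-0.86, 1.53, -0.5173)  len=0.3457
  (v2,v7,v6) [-+-] → (-0.51431, 1.53, -0.5173)–(0.86, 1.53, -0.5173)  len=1.3743
  (v6,v5,v4) [-+-] → (0.86, 0.914993, -0.5173)–(0.86, -1.53, -0.5173)  len=2.4450
  (v7,v5,v6) [++-] → (0.86, 0.914993, -0.5173)–(0.86, 1.53, -0.5173)  len=0.6150

Chained into 1 loop(s):
  loop 1: 8 segments, perimeter = 9.5600
Total perimeter = 9.560


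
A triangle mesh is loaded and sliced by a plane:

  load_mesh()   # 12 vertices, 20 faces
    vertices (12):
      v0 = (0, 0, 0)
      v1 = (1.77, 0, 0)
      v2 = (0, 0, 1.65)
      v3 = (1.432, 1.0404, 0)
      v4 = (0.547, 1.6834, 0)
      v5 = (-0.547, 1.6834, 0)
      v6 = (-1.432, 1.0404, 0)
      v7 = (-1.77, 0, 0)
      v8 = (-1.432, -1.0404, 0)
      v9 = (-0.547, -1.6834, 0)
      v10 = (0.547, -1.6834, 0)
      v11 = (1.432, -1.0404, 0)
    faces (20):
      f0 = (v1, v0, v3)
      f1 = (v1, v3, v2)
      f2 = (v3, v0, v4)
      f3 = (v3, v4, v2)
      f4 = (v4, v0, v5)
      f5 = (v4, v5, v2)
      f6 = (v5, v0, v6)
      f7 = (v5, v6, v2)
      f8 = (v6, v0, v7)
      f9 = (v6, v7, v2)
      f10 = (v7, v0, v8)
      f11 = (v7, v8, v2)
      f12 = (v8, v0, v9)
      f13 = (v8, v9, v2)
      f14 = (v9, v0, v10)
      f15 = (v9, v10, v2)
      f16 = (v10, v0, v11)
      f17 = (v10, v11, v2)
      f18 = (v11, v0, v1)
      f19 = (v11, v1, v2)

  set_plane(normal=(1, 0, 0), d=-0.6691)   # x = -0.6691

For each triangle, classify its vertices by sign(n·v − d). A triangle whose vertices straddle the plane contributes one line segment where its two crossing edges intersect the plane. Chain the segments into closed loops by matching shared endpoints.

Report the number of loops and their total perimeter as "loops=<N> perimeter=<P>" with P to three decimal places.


loops=1 perimeter=7.035

Straddling triangles (8 of 20):
  (v5,v0,v6) [++-] → (-0.6691, 0.486125, 0)–(-0.6691, 1.59469, 0)  len=1.1086
  (v5,v6,v2) [+-+] → (-0.6691, 1.59469, 0)–(-0.6691, 0.486125, 0.87904)  len=1.4148
  (v6,v0,v7) [-+-] → (-0.6691, 0.486125, 0)–(-0.6691, 0, 0)  len=0.4861
  (v6,v7,v2) [--+] → (-0.6691, 0, 1.02626)–(-0.6691, 0.486125, 0.87904)  len=0.5079
  (v7,v0,v8) [-+-] → (-0.6691, 0, 0)–(-0.6691, -0.486125, 0)  len=0.4861
  (v7,v8,v2) [--+] → (-0.6691, -0.486125, 0.87904)–(-0.6691, 0, 1.02626)  len=0.5079
  (v8,v0,v9) [-++] → (-0.6691, -0.486125, 0)–(-0.6691, -1.59469, 0)  len=1.1086
  (v8,v9,v2) [-++] → (-0.6691, -1.59469, 0)–(-0.6691, -0.486125, 0.87904)  len=1.4148

Chained into 1 loop(s):
  loop 1: 8 segments, perimeter = 7.0348
Total perimeter = 7.035


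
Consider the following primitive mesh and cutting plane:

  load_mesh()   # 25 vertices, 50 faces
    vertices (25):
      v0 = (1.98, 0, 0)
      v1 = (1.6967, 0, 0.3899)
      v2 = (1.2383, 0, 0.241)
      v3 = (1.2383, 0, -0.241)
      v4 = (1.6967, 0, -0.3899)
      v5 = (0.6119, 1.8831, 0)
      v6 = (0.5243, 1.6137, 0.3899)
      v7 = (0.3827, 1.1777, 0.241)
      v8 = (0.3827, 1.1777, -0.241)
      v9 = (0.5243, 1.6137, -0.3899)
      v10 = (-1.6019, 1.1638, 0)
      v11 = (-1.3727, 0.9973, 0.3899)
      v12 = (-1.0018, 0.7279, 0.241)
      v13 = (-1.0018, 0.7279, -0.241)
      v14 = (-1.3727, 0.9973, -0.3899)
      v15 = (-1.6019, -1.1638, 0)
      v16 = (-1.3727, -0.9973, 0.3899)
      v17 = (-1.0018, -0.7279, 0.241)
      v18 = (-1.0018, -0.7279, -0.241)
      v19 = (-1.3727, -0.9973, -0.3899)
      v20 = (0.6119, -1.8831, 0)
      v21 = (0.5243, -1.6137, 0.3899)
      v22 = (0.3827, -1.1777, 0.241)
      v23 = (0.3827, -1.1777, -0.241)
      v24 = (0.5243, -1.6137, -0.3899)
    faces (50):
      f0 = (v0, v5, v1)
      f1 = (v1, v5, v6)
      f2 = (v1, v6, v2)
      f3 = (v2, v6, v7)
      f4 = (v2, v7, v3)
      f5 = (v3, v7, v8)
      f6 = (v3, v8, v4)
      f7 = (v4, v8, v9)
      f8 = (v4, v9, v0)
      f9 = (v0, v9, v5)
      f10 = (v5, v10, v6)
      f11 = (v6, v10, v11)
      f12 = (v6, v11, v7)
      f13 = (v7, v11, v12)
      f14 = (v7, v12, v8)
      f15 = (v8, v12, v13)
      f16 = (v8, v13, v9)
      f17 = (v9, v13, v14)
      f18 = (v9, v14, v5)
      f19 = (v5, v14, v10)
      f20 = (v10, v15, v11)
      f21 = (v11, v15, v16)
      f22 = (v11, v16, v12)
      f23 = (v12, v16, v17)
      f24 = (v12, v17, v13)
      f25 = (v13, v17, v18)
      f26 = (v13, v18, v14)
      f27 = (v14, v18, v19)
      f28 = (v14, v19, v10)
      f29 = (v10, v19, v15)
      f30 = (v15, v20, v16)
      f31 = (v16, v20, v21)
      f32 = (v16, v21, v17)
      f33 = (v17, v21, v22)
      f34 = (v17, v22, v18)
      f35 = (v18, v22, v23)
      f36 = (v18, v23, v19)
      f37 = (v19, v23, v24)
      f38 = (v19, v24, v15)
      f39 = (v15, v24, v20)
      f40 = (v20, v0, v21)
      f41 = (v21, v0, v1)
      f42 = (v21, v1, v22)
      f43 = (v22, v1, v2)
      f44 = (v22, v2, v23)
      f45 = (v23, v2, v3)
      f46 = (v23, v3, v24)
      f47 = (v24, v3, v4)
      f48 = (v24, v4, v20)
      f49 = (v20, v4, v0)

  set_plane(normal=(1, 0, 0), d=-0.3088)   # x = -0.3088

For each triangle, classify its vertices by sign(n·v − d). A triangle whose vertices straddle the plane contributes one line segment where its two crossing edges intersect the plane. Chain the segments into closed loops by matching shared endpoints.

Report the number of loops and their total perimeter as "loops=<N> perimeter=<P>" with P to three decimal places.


loops=2 perimeter=4.467

Straddling triangles (20 of 50):
  (v5,v10,v6) [+-+] → (-0.3088, 1.58395, 0)–(-0.3088, 1.43742, 0.237127)  len=0.2787
  (v6,v10,v11) [+--] → (-0.3088, 1.43742, 0.237127)–(-0.3088, 1.343, 0.3899)  len=0.1796
  (v6,v11,v7) [+-+] → (-0.3088, 1.343, 0.3899)–(-0.3088, 1.10664, 0.299656)  len=0.2530
  (v7,v11,v12) [+--] → (-0.3088, 1.10664, 0.299656)–(-0.3088, 0.953044, 0.241)  len=0.1644
  (v7,v12,v8) [+-+] → (-0.3088, 0.953044, 0.241)–(-0.3088, 0.953044, -0.000261105)  len=0.2413
  (v8,v12,v13) [+--] → (-0.3088, 0.953044, -0.000261105)–(-0.3088, 0.953044, -0.241)  len=0.2407
  (v8,v13,v9) [+-+] → (-0.3088, 0.953044, -0.241)–(-0.3088, 1.13014, -0.308615)  len=0.1896
  (v9,v13,v14) [+--] → (-0.3088, 1.13014, -0.308615)–(-0.3088, 1.343, -0.3899)  len=0.2278
  (v9,v14,v5) [+-+] → (-0.3088, 1.343, -0.3899)–(-0.3088, 1.47216, -0.180883)  len=0.2457
  (v5,v14,v10) [+--] → (-0.3088, 1.47216, -0.180883)–(-0.3088, 1.58395, 0)  len=0.2126
  (v15,v20,v16) [-+-] → (-0.3088, -1.58395, 0)–(-0.3088, -1.47216, 0.180883)  len=0.2126
  (v16,v20,v21) [-++] → (-0.3088, -1.47216, 0.180883)–(-0.3088, -1.343, 0.3899)  len=0.2457
  (v16,v21,v17) [-+-] → (-0.3088, -1.343, 0.3899)–(-0.3088, -1.13014, 0.308615)  len=0.2278
  (v17,v21,v22) [-++] → (-0.3088, -1.13014, 0.308615)–(-0.3088, -0.953044, 0.241)  len=0.1896
  (v17,v22,v18) [-+-] → (-0.3088, -0.953044, 0.241)–(-0.3088, -0.953044, 0.000261105)  len=0.2407
  (v18,v22,v23) [-++] → (-0.3088, -0.953044, 0.000261105)–(-0.3088, -0.953044, -0.241)  len=0.2413
  (v18,v23,v19) [-+-] → (-0.3088, -0.953044, -0.241)–(-0.3088, -1.10664, -0.299656)  len=0.1644
  (v19,v23,v24) [-++] → (-0.3088, -1.10664, -0.299656)–(-0.3088, -1.343, -0.3899)  len=0.2530
  (v19,v24,v15) [-+-] → (-0.3088, -1.343, -0.3899)–(-0.3088, -1.43742, -0.237127)  len=0.1796
  (v15,v24,v20) [-++] → (-0.3088, -1.43742, -0.237127)–(-0.3088, -1.58395, 0)  len=0.2787

Chained into 2 loop(s):
  loop 1: 10 segments, perimeter = 2.2335
  loop 2: 10 segments, perimeter = 2.2335
Total perimeter = 4.467


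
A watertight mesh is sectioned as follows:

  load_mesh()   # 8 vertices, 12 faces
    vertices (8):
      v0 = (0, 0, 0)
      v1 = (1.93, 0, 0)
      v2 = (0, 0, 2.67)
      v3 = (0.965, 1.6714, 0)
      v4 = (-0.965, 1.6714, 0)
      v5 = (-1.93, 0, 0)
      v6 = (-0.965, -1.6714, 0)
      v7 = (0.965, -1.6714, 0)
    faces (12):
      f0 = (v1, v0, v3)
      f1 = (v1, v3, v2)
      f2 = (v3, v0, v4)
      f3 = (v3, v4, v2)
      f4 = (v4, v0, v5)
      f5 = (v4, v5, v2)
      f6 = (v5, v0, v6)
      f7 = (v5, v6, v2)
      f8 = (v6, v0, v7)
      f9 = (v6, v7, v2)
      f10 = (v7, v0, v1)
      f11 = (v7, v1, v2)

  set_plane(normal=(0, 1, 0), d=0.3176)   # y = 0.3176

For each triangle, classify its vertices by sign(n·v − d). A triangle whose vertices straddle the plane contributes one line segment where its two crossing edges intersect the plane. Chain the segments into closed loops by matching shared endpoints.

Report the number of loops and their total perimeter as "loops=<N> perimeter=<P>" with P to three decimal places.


loops=1 perimeter=9.197

Straddling triangles (6 of 12):
  (v1,v0,v3) [--+] → (0.18337, 0.3176, 0)–(1.74663, 0.3176, 0)  len=1.5633
  (v1,v3,v2) [-+-] → (1.74663, 0.3176, 0)–(0.18337, 0.3176, 2.16265)  len=2.6685
  (v3,v0,v4) [+-+] → (0.18337, 0.3176, 0)–(-0.18337, 0.3176, 0)  len=0.3667
  (v3,v4,v2) [++-] → (-0.18337, 0.3176, 2.16265)–(0.18337, 0.3176, 2.16265)  len=0.3667
  (v4,v0,v5) [+--] → (-0.18337, 0.3176, 0)–(-1.74663, 0.3176, 0)  len=1.5633
  (v4,v5,v2) [+--] → (-1.74663, 0.3176, 0)–(-0.18337, 0.3176, 2.16265)  len=2.6685

Chained into 1 loop(s):
  loop 1: 6 segments, perimeter = 9.1970
Total perimeter = 9.197


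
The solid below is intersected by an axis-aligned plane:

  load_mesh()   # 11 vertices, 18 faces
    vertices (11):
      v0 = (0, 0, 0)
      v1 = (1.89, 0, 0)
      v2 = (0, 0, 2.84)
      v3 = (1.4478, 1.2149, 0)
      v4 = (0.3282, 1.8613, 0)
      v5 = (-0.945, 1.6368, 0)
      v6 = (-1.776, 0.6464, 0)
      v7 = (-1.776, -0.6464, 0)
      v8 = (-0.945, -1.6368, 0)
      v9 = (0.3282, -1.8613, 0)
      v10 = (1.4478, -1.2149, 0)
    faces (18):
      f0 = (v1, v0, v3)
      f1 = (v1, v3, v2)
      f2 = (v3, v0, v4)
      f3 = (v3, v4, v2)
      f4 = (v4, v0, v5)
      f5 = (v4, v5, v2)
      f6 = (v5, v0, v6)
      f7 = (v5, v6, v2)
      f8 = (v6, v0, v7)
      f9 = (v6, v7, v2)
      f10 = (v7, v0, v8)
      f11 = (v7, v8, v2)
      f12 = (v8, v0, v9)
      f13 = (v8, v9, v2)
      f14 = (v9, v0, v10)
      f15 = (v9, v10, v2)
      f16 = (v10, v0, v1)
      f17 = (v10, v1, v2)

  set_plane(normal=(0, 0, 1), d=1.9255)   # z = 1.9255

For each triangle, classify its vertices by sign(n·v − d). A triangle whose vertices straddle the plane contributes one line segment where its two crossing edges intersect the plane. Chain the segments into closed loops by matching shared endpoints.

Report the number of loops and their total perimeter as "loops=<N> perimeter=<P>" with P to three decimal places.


loops=1 perimeter=3.747

Straddling triangles (9 of 18):
  (v1,v3,v2) [--+] → (0.466202, 0.391206, 1.9255)–(0.608593, 0, 1.9255)  len=0.4163
  (v3,v4,v2) [--+] → (0.105683, 0.599352, 1.9255)–(0.466202, 0.391206, 1.9255)  len=0.4163
  (v4,v5,v2) [--+] → (-0.304297, 0.527061, 1.9255)–(0.105683, 0.599352, 1.9255)  len=0.4163
  (v5,v6,v2) [--+] → (-0.571885, 0.208145, 1.9255)–(-0.304297, 0.527061, 1.9255)  len=0.4163
  (v6,v7,v2) [--+] → (-0.571885, -0.208145, 1.9255)–(-0.571885, 0.208145, 1.9255)  len=0.4163
  (v7,v8,v2) [--+] → (-0.304297, -0.527061, 1.9255)–(-0.571885, -0.208145, 1.9255)  len=0.4163
  (v8,v9,v2) [--+] → (0.105683, -0.599352, 1.9255)–(-0.304297, -0.527061, 1.9255)  len=0.4163
  (v9,v10,v2) [--+] → (0.466202, -0.391206, 1.9255)–(0.105683, -0.599352, 1.9255)  len=0.4163
  (v10,v1,v2) [--+] → (0.608593, 0, 1.9255)–(0.466202, -0.391206, 1.9255)  len=0.4163

Chained into 1 loop(s):
  loop 1: 9 segments, perimeter = 3.7467
Total perimeter = 3.747


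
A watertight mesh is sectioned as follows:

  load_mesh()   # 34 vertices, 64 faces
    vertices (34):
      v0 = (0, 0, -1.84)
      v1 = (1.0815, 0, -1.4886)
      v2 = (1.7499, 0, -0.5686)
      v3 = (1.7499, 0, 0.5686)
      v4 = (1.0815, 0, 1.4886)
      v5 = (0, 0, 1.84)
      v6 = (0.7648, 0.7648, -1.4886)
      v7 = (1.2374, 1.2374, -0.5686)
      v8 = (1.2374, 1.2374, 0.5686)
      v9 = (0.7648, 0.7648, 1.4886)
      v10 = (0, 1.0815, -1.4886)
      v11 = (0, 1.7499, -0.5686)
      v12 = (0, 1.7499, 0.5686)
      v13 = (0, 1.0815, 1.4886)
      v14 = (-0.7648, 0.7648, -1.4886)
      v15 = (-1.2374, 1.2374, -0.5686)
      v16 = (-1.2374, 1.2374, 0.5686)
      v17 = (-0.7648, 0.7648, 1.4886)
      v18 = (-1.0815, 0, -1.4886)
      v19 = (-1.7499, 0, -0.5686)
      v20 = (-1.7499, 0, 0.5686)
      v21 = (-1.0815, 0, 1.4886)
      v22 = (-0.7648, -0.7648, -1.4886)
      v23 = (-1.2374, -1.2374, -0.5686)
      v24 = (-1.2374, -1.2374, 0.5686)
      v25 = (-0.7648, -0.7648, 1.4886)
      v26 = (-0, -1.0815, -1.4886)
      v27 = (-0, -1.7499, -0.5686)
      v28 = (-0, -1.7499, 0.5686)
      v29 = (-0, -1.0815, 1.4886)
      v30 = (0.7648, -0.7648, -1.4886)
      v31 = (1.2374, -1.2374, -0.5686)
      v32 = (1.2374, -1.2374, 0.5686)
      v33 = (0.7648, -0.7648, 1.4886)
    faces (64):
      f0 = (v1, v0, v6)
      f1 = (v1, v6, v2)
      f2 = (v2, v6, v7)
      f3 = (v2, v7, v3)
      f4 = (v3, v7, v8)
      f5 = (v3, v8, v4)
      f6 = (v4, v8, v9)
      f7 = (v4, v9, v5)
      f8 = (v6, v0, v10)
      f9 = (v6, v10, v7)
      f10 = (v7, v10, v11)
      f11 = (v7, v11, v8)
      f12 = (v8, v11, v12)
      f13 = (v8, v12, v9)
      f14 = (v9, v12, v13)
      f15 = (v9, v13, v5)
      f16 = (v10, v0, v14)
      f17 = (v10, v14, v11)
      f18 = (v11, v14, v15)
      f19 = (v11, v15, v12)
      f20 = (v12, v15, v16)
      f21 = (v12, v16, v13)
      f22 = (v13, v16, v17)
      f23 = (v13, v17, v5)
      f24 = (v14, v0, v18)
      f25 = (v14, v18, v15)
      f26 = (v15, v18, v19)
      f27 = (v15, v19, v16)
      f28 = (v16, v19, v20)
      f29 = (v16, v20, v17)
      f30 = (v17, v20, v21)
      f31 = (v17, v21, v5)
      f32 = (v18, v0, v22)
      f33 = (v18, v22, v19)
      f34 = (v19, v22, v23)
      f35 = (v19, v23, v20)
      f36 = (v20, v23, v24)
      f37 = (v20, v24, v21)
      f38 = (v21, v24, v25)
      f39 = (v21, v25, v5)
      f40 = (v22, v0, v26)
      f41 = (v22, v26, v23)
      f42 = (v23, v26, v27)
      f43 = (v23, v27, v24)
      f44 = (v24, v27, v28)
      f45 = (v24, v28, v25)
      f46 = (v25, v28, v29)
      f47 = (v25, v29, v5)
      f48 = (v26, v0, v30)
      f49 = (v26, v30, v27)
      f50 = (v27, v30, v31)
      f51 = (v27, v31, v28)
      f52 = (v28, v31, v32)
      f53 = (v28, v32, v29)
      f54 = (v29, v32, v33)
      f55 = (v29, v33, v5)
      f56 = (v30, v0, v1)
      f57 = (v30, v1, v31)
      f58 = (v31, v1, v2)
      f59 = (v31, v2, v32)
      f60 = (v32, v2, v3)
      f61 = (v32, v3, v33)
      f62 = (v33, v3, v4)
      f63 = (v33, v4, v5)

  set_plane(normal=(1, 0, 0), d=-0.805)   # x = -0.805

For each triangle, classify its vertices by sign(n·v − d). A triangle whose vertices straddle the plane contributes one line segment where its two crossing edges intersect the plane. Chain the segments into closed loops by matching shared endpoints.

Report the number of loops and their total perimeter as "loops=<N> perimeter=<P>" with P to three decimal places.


loops=1 perimeter=9.763

Straddling triangles (20 of 64):
  (v11,v14,v15) [++-] → (-0.805, 0.805, -1.41034)–(-0.805, 1.41649, -0.5686)  len=1.0404
  (v11,v15,v12) [+-+] → (-0.805, 1.41649, -0.5686)–(-0.805, 1.41649, -0.171214)  len=0.3974
  (v12,v15,v16) [+--] → (-0.805, 1.41649, -0.171214)–(-0.805, 1.41649, 0.5686)  len=0.7398
  (v12,v16,v13) [+-+] → (-0.805, 1.41649, 0.5686)–(-0.805, 1.18292, 0.890087)  len=0.3974
  (v13,v16,v17) [+-+] → (-0.805, 1.18292, 0.890087)–(-0.805, 0.805, 1.41034)  len=0.6430
  (v14,v0,v18) [++-] → (-0.805, 0, -1.57844)–(-0.805, 0.667721, -1.4886)  len=0.6737
  (v14,v18,v15) [+--] → (-0.805, 0.667721, -1.4886)–(-0.805, 0.805, -1.41034)  len=0.1580
  (v16,v20,v17) [--+] → (-0.805, 0.73359, 1.45106)–(-0.805, 0.805, 1.41034)  len=0.0822
  (v17,v20,v21) [+--] → (-0.805, 0.73359, 1.45106)–(-0.805, 0.667721, 1.4886)  len=0.0758
  (v17,v21,v5) [+-+] → (-0.805, 0.667721, 1.4886)–(-0.805, 0, 1.57844)  len=0.6737
  (v18,v0,v22) [-++] → (-0.805, 0, -1.57844)–(-0.805, -0.667721, -1.4886)  len=0.6737
  (v18,v22,v19) [-+-] → (-0.805, -0.667721, -1.4886)–(-0.805, -0.73359, -1.45106)  len=0.0758
  (v19,v22,v23) [-+-] → (-0.805, -0.73359, -1.45106)–(-0.805, -0.805, -1.41034)  len=0.0822
  (v21,v24,v25) [--+] → (-0.805, -0.805, 1.41034)–(-0.805, -0.667721, 1.4886)  len=0.1580
  (v21,v25,v5) [-++] → (-0.805, -0.667721, 1.4886)–(-0.805, 0, 1.57844)  len=0.6737
  (v22,v26,v23) [++-] → (-0.805, -1.18292, -0.890087)–(-0.805, -0.805, -1.41034)  len=0.6430
  (v23,v26,v27) [-++] → (-0.805, -1.18292, -0.890087)–(-0.805, -1.41649, -0.5686)  len=0.3974
  (v23,v27,v24) [-+-] → (-0.805, -1.41649, -0.5686)–(-0.805, -1.41649, 0.171214)  len=0.7398
  (v24,v27,v28) [-++] → (-0.805, -1.41649, 0.171214)–(-0.805, -1.41649, 0.5686)  len=0.3974
  (v24,v28,v25) [-++] → (-0.805, -1.41649, 0.5686)–(-0.805, -0.805, 1.41034)  len=1.0404

Chained into 1 loop(s):
  loop 1: 20 segments, perimeter = 9.7631
Total perimeter = 9.763


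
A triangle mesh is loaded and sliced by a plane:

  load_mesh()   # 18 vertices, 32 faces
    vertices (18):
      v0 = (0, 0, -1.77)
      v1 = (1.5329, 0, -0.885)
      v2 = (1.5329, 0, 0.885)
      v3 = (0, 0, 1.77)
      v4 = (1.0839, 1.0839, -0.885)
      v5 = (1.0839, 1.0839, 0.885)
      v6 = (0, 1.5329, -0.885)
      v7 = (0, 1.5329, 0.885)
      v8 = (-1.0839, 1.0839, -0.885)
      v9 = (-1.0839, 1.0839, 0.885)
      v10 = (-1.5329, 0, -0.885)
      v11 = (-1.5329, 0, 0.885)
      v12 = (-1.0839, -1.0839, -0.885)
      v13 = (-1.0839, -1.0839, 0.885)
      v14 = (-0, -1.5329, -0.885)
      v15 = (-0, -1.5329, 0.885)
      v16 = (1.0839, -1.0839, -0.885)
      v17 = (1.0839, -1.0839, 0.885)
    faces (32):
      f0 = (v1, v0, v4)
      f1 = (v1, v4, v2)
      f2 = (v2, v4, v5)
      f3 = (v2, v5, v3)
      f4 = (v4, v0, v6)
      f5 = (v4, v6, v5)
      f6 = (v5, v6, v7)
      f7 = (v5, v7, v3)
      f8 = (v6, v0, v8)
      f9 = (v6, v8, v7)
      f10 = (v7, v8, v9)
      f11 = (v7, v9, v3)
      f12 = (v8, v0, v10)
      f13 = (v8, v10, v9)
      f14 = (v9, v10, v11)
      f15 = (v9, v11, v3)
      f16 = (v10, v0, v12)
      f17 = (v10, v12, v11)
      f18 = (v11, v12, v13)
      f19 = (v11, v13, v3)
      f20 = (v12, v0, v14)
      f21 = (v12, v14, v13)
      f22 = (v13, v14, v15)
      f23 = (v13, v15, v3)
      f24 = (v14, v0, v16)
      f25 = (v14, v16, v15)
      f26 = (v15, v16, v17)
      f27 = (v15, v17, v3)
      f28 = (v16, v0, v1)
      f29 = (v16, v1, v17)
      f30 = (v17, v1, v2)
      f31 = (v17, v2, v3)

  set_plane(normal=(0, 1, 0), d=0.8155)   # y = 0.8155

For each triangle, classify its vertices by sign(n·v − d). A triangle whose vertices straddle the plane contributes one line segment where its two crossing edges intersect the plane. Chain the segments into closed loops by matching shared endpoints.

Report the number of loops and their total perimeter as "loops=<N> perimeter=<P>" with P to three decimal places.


loops=1 perimeter=8.647

Straddling triangles (12 of 32):
  (v1,v0,v4) [--+] → (0.8155, 0.8155, -1.10415)–(1.19508, 0.8155, -0.885)  len=0.4383
  (v1,v4,v2) [-+-] → (1.19508, 0.8155, -0.885)–(1.19508, 0.8155, -0.446705)  len=0.4383
  (v2,v4,v5) [-++] → (1.19508, 0.8155, -0.446705)–(1.19508, 0.8155, 0.885)  len=1.3317
  (v2,v5,v3) [-+-] → (1.19508, 0.8155, 0.885)–(0.8155, 0.8155, 1.10415)  len=0.4383
  (v4,v0,v6) [+-+] → (0.8155, 0.8155, -1.10415)–(0, 0.8155, -1.29918)  len=0.8385
  (v5,v7,v3) [++-] → (0, 0.8155, 1.29918)–(0.8155, 0.8155, 1.10415)  len=0.8385
  (v6,v0,v8) [+-+] → (0, 0.8155, -1.29918)–(-0.8155, 0.8155, -1.10415)  len=0.8385
  (v7,v9,v3) [++-] → (-0.8155, 0.8155, 1.10415)–(0, 0.8155, 1.29918)  len=0.8385
  (v8,v0,v10) [+--] → (-0.8155, 0.8155, -1.10415)–(-1.19508, 0.8155, -0.885)  len=0.4383
  (v8,v10,v9) [+-+] → (-1.19508, 0.8155, -0.885)–(-1.19508, 0.8155, 0.446705)  len=1.3317
  (v9,v10,v11) [+--] → (-1.19508, 0.8155, 0.446705)–(-1.19508, 0.8155, 0.885)  len=0.4383
  (v9,v11,v3) [+--] → (-1.19508, 0.8155, 0.885)–(-0.8155, 0.8155, 1.10415)  len=0.4383

Chained into 1 loop(s):
  loop 1: 12 segments, perimeter = 8.6472
Total perimeter = 8.647


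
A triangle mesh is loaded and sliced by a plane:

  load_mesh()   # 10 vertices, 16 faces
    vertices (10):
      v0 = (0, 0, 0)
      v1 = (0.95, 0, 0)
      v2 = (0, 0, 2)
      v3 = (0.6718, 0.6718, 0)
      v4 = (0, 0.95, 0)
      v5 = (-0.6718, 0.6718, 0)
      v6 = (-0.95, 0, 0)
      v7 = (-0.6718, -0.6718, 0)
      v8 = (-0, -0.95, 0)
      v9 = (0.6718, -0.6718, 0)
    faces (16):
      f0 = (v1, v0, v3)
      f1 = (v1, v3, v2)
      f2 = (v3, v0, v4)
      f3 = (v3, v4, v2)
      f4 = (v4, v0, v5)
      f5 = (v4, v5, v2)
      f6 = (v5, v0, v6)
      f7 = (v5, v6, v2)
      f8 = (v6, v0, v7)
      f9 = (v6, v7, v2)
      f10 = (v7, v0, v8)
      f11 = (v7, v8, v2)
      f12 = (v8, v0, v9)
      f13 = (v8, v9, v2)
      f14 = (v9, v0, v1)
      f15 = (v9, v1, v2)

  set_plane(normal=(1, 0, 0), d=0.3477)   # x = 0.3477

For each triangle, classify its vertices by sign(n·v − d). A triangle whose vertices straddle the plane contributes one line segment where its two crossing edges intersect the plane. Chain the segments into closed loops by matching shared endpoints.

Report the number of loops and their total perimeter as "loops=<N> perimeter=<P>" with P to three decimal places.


loops=1 perimeter=4.671

Straddling triangles (8 of 16):
  (v1,v0,v3) [+-+] → (0.3477, 0, 0)–(0.3477, 0.3477, 0)  len=0.3477
  (v1,v3,v2) [++-] → (0.3477, 0.3477, 0.96487)–(0.3477, 0, 1.268)  len=0.4613
  (v3,v0,v4) [+--] → (0.3477, 0.3477, 0)–(0.3477, 0.806013, 0)  len=0.4583
  (v3,v4,v2) [+--] → (0.3477, 0.806013, 0)–(0.3477, 0.3477, 0.96487)  len=1.0682
  (v8,v0,v9) [--+] → (0.3477, -0.3477, 0)–(0.3477, -0.806013, 0)  len=0.4583
  (v8,v9,v2) [-+-] → (0.3477, -0.806013, 0)–(0.3477, -0.3477, 0.96487)  len=1.0682
  (v9,v0,v1) [+-+] → (0.3477, -0.3477, 0)–(0.3477, 0, 0)  len=0.3477
  (v9,v1,v2) [++-] → (0.3477, 0, 1.268)–(0.3477, -0.3477, 0.96487)  len=0.4613

Chained into 1 loop(s):
  loop 1: 8 segments, perimeter = 4.6710
Total perimeter = 4.671


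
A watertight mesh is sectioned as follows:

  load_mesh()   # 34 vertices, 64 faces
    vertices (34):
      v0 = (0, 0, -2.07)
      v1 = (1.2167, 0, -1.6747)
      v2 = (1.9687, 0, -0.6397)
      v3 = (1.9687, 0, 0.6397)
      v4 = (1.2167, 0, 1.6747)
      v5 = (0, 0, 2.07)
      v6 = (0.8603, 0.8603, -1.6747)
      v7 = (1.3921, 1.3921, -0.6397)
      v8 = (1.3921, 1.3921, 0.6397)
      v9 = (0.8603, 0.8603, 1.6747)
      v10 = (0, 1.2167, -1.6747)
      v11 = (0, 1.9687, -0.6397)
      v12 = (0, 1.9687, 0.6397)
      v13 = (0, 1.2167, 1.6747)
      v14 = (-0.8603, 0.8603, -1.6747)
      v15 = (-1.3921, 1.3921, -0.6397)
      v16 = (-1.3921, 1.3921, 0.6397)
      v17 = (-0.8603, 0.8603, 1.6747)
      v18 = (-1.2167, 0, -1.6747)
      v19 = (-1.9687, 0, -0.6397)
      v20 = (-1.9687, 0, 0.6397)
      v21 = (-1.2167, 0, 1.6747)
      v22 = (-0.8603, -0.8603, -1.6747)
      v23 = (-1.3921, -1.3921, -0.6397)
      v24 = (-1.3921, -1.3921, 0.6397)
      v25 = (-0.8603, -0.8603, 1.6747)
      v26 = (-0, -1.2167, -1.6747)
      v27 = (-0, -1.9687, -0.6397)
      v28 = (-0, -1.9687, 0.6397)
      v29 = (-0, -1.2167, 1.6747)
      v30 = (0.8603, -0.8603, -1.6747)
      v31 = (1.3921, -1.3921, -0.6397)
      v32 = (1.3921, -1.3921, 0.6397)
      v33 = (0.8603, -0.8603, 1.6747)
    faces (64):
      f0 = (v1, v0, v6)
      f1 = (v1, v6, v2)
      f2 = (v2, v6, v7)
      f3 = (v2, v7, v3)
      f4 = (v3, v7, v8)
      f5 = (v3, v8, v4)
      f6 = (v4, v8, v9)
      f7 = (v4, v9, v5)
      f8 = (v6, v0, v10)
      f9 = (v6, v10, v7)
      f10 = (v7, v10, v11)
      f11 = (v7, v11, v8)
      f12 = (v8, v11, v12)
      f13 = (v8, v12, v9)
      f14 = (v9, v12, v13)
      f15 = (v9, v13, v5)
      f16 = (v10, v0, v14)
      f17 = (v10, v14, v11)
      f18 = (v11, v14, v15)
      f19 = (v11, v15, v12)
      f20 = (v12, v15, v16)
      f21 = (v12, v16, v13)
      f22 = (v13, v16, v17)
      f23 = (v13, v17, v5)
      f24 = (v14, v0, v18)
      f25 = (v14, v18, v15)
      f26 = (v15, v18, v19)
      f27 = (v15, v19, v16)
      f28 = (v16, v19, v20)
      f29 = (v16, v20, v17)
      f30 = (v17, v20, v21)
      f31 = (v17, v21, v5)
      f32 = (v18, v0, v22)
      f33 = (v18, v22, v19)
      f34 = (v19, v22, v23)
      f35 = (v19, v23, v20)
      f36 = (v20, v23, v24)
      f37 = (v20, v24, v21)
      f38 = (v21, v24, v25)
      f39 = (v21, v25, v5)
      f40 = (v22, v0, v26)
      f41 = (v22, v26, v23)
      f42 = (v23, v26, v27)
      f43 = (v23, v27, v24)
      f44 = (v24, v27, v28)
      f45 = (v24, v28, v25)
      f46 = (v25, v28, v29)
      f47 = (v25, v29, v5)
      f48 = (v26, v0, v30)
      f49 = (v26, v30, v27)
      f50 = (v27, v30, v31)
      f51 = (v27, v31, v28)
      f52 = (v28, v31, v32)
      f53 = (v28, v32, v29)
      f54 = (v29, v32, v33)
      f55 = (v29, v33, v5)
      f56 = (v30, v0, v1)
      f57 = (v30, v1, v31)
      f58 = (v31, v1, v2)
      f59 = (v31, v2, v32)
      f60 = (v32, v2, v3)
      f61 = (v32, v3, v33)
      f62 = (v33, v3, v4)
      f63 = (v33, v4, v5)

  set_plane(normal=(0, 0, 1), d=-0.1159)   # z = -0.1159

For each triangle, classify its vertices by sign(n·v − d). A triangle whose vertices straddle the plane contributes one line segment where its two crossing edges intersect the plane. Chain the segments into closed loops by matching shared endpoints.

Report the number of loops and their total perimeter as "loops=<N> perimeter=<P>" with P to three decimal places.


Straddling triangles (16 of 64):
  (v2,v7,v3) [--+] → (1.62817, 0.822159, -0.1159)–(1.9687, 0, -0.1159)  len=0.8899
  (v3,v7,v8) [+-+] → (1.62817, 0.822159, -0.1159)–(1.3921, 1.3921, -0.1159)  len=0.6169
  (v7,v11,v8) [--+] → (0.569941, 1.73263, -0.1159)–(1.3921, 1.3921, -0.1159)  len=0.8899
  (v8,v11,v12) [+-+] → (0.569941, 1.73263, -0.1159)–(0, 1.9687, -0.1159)  len=0.6169
  (v11,v15,v12) [--+] → (-0.822159, 1.62817, -0.1159)–(0, 1.9687, -0.1159)  len=0.8899
  (v12,v15,v16) [+-+] → (-0.822159, 1.62817, -0.1159)–(-1.3921, 1.3921, -0.1159)  len=0.6169
  (v15,v19,v16) [--+] → (-1.73263, 0.569941, -0.1159)–(-1.3921, 1.3921, -0.1159)  len=0.8899
  (v16,v19,v20) [+-+] → (-1.73263, 0.569941, -0.1159)–(-1.9687, 0, -0.1159)  len=0.6169
  (v19,v23,v20) [--+] → (-1.62817, -0.822159, -0.1159)–(-1.9687, 0, -0.1159)  len=0.8899
  (v20,v23,v24) [+-+] → (-1.62817, -0.822159, -0.1159)–(-1.3921, -1.3921, -0.1159)  len=0.6169
  (v23,v27,v24) [--+] → (-0.569941, -1.73263, -0.1159)–(-1.3921, -1.3921, -0.1159)  len=0.8899
  (v24,v27,v28) [+-+] → (-0.569941, -1.73263, -0.1159)–(0, -1.9687, -0.1159)  len=0.6169
  (v27,v31,v28) [--+] → (0.822159, -1.62817, -0.1159)–(0, -1.9687, -0.1159)  len=0.8899
  (v28,v31,v32) [+-+] → (0.822159, -1.62817, -0.1159)–(1.3921, -1.3921, -0.1159)  len=0.6169
  (v31,v2,v32) [--+] → (1.73263, -0.569941, -0.1159)–(1.3921, -1.3921, -0.1159)  len=0.8899
  (v32,v2,v3) [+-+] → (1.73263, -0.569941, -0.1159)–(1.9687, 0, -0.1159)  len=0.6169

Chained into 1 loop(s):
  loop 1: 16 segments, perimeter = 12.0543
Total perimeter = 12.054

loops=1 perimeter=12.054


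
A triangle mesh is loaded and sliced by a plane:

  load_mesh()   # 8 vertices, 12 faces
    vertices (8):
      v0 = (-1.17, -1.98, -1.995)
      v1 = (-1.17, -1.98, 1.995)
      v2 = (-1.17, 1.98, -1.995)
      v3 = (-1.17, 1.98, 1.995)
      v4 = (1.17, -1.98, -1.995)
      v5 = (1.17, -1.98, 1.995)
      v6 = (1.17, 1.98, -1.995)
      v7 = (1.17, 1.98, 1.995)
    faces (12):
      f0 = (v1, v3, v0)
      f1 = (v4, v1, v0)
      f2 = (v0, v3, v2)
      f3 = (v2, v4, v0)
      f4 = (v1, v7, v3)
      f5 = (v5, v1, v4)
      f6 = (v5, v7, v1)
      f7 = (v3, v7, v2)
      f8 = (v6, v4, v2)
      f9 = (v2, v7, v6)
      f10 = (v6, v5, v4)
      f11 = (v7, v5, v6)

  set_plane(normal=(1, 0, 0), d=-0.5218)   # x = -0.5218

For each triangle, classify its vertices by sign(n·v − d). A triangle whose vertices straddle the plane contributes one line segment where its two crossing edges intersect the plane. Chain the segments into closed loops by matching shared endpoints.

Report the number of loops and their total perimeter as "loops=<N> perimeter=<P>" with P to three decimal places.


loops=1 perimeter=15.900

Straddling triangles (8 of 12):
  (v4,v1,v0) [+--] → (-0.5218, -1.98, 0.889736)–(-0.5218, -1.98, -1.995)  len=2.8847
  (v2,v4,v0) [-+-] → (-0.5218, 0.883046, -1.995)–(-0.5218, -1.98, -1.995)  len=2.8630
  (v1,v7,v3) [-+-] → (-0.5218, -0.883046, 1.995)–(-0.5218, 1.98, 1.995)  len=2.8630
  (v5,v1,v4) [+-+] → (-0.5218, -1.98, 1.995)–(-0.5218, -1.98, 0.889736)  len=1.1053
  (v5,v7,v1) [++-] → (-0.5218, -0.883046, 1.995)–(-0.5218, -1.98, 1.995)  len=1.0970
  (v3,v7,v2) [-+-] → (-0.5218, 1.98, 1.995)–(-0.5218, 1.98, -0.889736)  len=2.8847
  (v6,v4,v2) [++-] → (-0.5218, 0.883046, -1.995)–(-0.5218, 1.98, -1.995)  len=1.0970
  (v2,v7,v6) [-++] → (-0.5218, 1.98, -0.889736)–(-0.5218, 1.98, -1.995)  len=1.1053

Chained into 1 loop(s):
  loop 1: 8 segments, perimeter = 15.9000
Total perimeter = 15.900


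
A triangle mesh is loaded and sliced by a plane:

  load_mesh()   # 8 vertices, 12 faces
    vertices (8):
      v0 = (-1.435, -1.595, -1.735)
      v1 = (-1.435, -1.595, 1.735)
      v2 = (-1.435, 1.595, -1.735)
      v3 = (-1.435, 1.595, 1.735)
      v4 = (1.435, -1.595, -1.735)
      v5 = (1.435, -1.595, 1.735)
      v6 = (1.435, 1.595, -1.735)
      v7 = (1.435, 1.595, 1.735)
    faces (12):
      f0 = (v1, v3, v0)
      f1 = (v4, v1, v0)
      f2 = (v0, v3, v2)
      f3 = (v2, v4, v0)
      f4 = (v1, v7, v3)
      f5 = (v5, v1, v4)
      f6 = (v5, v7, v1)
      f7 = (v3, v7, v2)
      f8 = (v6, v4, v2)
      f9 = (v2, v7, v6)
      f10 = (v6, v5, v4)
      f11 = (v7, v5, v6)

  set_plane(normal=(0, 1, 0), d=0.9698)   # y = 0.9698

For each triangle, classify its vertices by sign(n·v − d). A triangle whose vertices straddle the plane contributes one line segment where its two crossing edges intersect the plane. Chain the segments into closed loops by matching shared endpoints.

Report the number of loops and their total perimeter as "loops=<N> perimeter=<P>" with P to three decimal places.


Straddling triangles (8 of 12):
  (v1,v3,v0) [-+-] → (-1.435, 0.9698, 1.735)–(-1.435, 0.9698, 1.05492)  len=0.6801
  (v0,v3,v2) [-++] → (-1.435, 0.9698, 1.05492)–(-1.435, 0.9698, -1.735)  len=2.7899
  (v2,v4,v0) [+--] → (-0.872516, 0.9698, -1.735)–(-1.435, 0.9698, -1.735)  len=0.5625
  (v1,v7,v3) [-++] → (0.872516, 0.9698, 1.735)–(-1.435, 0.9698, 1.735)  len=2.3075
  (v5,v7,v1) [-+-] → (1.435, 0.9698, 1.735)–(0.872516, 0.9698, 1.735)  len=0.5625
  (v6,v4,v2) [+-+] → (1.435, 0.9698, -1.735)–(-0.872516, 0.9698, -1.735)  len=2.3075
  (v6,v5,v4) [+--] → (1.435, 0.9698, -1.05492)–(1.435, 0.9698, -1.735)  len=0.6801
  (v7,v5,v6) [+-+] → (1.435, 0.9698, 1.735)–(1.435, 0.9698, -1.05492)  len=2.7899

Chained into 1 loop(s):
  loop 1: 8 segments, perimeter = 12.6800
Total perimeter = 12.680

loops=1 perimeter=12.680


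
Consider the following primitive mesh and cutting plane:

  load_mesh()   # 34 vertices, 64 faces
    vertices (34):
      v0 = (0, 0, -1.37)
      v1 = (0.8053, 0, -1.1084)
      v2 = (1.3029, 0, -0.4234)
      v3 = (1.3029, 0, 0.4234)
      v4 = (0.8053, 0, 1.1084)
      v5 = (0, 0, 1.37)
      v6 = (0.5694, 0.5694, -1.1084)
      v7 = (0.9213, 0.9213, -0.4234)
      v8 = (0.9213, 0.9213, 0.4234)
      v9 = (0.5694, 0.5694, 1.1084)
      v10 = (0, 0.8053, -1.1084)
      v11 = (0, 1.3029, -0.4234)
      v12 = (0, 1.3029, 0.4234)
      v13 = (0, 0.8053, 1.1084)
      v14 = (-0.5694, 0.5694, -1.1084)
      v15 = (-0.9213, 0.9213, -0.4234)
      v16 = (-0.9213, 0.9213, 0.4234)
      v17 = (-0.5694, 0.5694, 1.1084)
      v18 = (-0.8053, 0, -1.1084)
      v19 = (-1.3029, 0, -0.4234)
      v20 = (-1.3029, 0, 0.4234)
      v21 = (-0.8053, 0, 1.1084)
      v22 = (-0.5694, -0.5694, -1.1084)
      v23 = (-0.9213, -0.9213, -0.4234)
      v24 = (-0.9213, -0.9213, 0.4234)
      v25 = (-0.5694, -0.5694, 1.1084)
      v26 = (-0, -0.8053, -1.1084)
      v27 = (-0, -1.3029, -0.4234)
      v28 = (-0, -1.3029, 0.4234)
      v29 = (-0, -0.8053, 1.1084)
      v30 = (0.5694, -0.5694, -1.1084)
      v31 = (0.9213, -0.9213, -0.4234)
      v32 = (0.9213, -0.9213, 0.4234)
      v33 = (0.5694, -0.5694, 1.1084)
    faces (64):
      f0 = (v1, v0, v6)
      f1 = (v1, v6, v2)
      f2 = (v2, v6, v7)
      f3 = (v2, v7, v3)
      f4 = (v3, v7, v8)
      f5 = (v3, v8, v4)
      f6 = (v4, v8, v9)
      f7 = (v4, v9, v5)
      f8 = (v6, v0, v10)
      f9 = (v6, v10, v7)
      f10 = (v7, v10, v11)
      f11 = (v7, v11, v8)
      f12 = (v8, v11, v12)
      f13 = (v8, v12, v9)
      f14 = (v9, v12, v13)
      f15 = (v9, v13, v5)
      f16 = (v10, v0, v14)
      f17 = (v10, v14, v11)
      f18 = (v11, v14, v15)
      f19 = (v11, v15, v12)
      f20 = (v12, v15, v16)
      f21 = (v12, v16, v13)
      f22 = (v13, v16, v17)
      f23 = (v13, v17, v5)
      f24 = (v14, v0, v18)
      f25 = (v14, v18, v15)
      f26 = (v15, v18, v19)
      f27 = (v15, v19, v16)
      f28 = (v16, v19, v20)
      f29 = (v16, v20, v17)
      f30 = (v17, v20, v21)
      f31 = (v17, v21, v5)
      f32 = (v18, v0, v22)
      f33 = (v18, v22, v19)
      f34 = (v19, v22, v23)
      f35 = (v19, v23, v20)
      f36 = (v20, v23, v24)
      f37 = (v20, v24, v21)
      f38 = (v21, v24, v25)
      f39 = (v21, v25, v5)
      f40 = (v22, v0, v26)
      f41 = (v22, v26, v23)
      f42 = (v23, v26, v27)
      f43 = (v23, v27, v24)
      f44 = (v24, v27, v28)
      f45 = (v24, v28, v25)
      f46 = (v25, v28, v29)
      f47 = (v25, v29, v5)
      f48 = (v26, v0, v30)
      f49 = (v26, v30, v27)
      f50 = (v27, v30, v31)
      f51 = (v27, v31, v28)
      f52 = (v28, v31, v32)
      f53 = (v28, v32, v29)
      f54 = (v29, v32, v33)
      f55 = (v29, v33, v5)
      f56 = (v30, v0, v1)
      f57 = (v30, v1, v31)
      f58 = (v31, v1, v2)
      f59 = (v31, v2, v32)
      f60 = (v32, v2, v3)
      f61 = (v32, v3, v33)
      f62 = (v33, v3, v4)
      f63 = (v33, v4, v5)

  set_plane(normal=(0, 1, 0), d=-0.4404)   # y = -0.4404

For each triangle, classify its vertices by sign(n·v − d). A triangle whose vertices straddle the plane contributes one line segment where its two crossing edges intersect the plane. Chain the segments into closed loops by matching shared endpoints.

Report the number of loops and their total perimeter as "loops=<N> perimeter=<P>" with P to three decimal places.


Straddling triangles (20 of 64):
  (v18,v0,v22) [++-] → (-0.4404, -0.4404, -1.16767)–(-0.622844, -0.4404, -1.1084)  len=0.1918
  (v18,v22,v19) [+-+] → (-0.622844, -0.4404, -1.1084)–(-0.735578, -0.4404, -0.95321)  len=0.1918
  (v19,v22,v23) [+--] → (-0.735578, -0.4404, -0.95321)–(-1.12049, -0.4404, -0.4234)  len=0.6549
  (v19,v23,v20) [+-+] → (-1.12049, -0.4404, -0.4234)–(-1.12049, -0.4404, 0.0186125)  len=0.4420
  (v20,v23,v24) [+--] → (-1.12049, -0.4404, 0.0186125)–(-1.12049, -0.4404, 0.4234)  len=0.4048
  (v20,v24,v21) [+-+] → (-1.12049, -0.4404, 0.4234)–(-0.86075, -0.4404, 0.780956)  len=0.4419
  (v21,v24,v25) [+--] → (-0.86075, -0.4404, 0.780956)–(-0.622844, -0.4404, 1.1084)  len=0.4047
  (v21,v25,v5) [+-+] → (-0.622844, -0.4404, 1.1084)–(-0.4404, -0.4404, 1.16767)  len=0.1918
  (v22,v0,v26) [-+-] → (-0.4404, -0.4404, -1.16767)–(0, -0.4404, -1.22694)  len=0.4444
  (v25,v29,v5) [--+] → (0, -0.4404, 1.22694)–(-0.4404, -0.4404, 1.16767)  len=0.4444
  (v26,v0,v30) [-+-] → (0, -0.4404, -1.22694)–(0.4404, -0.4404, -1.16767)  len=0.4444
  (v29,v33,v5) [--+] → (0.4404, -0.4404, 1.16767)–(0, -0.4404, 1.22694)  len=0.4444
  (v30,v0,v1) [-++] → (0.4404, -0.4404, -1.16767)–(0.622844, -0.4404, -1.1084)  len=0.1918
  (v30,v1,v31) [-+-] → (0.622844, -0.4404, -1.1084)–(0.86075, -0.4404, -0.780956)  len=0.4047
  (v31,v1,v2) [-++] → (0.86075, -0.4404, -0.780956)–(1.12049, -0.4404, -0.4234)  len=0.4419
  (v31,v2,v32) [-+-] → (1.12049, -0.4404, -0.4234)–(1.12049, -0.4404, -0.0186125)  len=0.4048
  (v32,v2,v3) [-++] → (1.12049, -0.4404, -0.0186125)–(1.12049, -0.4404, 0.4234)  len=0.4420
  (v32,v3,v33) [-+-] → (1.12049, -0.4404, 0.4234)–(0.735578, -0.4404, 0.95321)  len=0.6549
  (v33,v3,v4) [-++] → (0.735578, -0.4404, 0.95321)–(0.622844, -0.4404, 1.1084)  len=0.1918
  (v33,v4,v5) [-++] → (0.622844, -0.4404, 1.1084)–(0.4404, -0.4404, 1.16767)  len=0.1918

Chained into 1 loop(s):
  loop 1: 20 segments, perimeter = 7.6251
Total perimeter = 7.625

loops=1 perimeter=7.625


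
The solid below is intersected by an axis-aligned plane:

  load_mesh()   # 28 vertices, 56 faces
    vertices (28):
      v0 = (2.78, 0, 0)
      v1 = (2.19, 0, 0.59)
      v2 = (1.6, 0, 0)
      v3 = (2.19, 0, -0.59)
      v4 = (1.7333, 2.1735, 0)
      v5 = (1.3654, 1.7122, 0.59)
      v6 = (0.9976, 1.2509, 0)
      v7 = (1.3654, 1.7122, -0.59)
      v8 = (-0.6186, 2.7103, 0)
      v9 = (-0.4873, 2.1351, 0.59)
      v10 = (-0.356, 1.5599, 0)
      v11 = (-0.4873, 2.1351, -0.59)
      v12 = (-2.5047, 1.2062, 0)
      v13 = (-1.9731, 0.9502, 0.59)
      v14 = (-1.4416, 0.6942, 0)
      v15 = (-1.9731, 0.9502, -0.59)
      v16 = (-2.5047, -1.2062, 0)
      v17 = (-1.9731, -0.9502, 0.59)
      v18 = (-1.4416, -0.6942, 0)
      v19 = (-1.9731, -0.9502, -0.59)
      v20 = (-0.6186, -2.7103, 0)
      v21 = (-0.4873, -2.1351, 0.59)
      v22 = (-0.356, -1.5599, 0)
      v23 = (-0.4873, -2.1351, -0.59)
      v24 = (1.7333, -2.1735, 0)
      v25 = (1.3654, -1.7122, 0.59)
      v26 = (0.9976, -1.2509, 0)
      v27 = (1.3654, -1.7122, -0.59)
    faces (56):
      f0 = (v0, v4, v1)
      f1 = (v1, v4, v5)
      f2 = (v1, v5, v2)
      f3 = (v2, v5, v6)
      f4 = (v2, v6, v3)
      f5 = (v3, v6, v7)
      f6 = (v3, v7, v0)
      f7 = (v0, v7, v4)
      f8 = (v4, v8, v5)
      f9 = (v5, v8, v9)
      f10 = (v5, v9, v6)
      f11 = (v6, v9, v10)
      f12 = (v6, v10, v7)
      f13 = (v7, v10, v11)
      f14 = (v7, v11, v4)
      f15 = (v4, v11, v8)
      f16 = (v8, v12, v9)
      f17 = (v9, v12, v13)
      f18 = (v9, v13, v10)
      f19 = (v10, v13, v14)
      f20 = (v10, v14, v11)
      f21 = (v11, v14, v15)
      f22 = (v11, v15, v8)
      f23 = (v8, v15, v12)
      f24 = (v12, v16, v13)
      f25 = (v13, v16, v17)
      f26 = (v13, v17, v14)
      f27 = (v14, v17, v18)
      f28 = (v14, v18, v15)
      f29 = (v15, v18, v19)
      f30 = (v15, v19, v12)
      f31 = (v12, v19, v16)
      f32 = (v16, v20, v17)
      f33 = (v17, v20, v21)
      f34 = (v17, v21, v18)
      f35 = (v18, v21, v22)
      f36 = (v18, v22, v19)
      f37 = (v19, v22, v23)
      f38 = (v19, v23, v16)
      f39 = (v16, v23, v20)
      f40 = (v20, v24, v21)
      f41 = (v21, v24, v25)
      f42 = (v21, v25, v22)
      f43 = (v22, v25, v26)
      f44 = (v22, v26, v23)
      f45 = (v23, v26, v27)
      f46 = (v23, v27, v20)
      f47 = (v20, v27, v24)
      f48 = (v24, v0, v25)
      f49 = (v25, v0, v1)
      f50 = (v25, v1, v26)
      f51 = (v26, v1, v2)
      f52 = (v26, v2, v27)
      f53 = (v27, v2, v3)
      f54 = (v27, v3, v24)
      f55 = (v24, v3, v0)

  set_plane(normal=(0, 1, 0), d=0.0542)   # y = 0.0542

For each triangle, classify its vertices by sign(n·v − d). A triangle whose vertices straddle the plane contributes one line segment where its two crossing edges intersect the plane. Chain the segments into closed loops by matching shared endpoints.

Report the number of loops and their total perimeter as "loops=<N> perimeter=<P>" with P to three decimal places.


loops=2 perimeter=6.514

Straddling triangles (16 of 56):
  (v0,v4,v1) [-+-] → (2.7539, 0.0542, 0)–(2.17861, 0.0542, 0.575287)  len=0.8136
  (v1,v4,v5) [-++] → (2.17861, 0.0542, 0.575287)–(2.1639, 0.0542, 0.59)  len=0.0208
  (v1,v5,v2) [-+-] → (2.1639, 0.0542, 0.59)–(1.59257, 0.0542, 0.0186766)  len=0.8080
  (v2,v5,v6) [-++] → (1.59257, 0.0542, 0.0186766)–(1.5739, 0.0542, 0)  len=0.0264
  (v2,v6,v3) [-+-] → (1.5739, 0.0542, 0)–(2.13833, 0.0542, -0.564436)  len=0.7982
  (v3,v6,v7) [-++] → (2.13833, 0.0542, -0.564436)–(2.1639, 0.0542, -0.59)  len=0.0362
  (v3,v7,v0) [-+-] → (2.1639, 0.0542, -0.59)–(2.73522, 0.0542, -0.0186766)  len=0.8080
  (v0,v7,v4) [-++] → (2.73522, 0.0542, -0.0186766)–(2.7539, 0.0542, 0)  len=0.0264
  (v12,v16,v13) [+-+] → (-2.5047, 0.0542, 0)–(-2.19398, 0.0542, 0.344851)  len=0.4642
  (v13,v16,v17) [+--] → (-2.19398, 0.0542, 0.344851)–(-1.9731, 0.0542, 0.59)  len=0.3300
  (v13,v17,v14) [+-+] → (-1.9731, 0.0542, 0.59)–(-1.64846, 0.0542, 0.229628)  len=0.4850
  (v14,v17,v18) [+--] → (-1.64846, 0.0542, 0.229628)–(-1.4416, 0.0542, 0)  len=0.3091
  (v14,v18,v15) [+-+] → (-1.4416, 0.0542, 0)–(-1.6835, 0.0542, -0.268521)  len=0.3614
  (v15,v18,v19) [+--] → (-1.6835, 0.0542, -0.268521)–(-1.9731, 0.0542, -0.59)  len=0.4327
  (v15,v19,v12) [+-+] → (-1.9731, 0.0542, -0.59)–(-2.22071, 0.0542, -0.315192)  len=0.3699
  (v12,v19,v16) [+--] → (-2.22071, 0.0542, -0.315192)–(-2.5047, 0.0542, 0)  len=0.4243

Chained into 2 loop(s):
  loop 1: 8 segments, perimeter = 3.3375
  loop 2: 8 segments, perimeter = 3.1765
Total perimeter = 6.514
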